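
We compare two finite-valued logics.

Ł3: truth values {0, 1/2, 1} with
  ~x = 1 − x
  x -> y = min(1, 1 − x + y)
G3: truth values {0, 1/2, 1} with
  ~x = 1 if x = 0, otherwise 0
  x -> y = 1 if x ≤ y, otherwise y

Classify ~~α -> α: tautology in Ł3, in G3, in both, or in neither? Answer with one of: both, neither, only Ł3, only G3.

In Ł3: every assignment gives 1 — tautology.
In G3: at α = 1/2 the value is 1/2 — not a tautology.

only Ł3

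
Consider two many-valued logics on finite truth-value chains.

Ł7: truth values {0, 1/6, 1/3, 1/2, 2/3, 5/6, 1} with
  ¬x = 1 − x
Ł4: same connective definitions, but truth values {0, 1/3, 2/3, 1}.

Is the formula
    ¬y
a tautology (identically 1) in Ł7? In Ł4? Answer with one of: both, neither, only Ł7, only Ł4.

neither

In Ł7: at y = 1/6 the value is 5/6 — not a tautology.
In Ł4: at y = 1/3 the value is 2/3 — not a tautology.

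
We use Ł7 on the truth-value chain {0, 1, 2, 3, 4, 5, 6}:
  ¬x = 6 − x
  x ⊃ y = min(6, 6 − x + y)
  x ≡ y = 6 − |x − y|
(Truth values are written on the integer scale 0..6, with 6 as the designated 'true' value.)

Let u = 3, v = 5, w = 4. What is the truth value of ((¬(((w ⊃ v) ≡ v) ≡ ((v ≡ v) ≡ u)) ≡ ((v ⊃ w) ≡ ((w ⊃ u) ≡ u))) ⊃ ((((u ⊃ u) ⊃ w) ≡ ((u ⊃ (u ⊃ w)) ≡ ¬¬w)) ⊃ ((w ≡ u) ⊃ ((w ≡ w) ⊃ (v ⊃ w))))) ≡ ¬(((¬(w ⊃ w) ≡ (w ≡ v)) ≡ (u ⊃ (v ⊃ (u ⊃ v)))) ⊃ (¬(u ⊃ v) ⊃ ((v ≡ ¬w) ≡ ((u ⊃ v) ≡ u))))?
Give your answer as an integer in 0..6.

w ⊃ v = 4 ⊃ 5 = 6
(w ⊃ v) ≡ v = 6 ≡ 5 = 5
v ≡ v = 5 ≡ 5 = 6
(v ≡ v) ≡ u = 6 ≡ 3 = 3
((w ⊃ v) ≡ v) ≡ ((v ≡ v) ≡ u) = 5 ≡ 3 = 4
¬(((w ⊃ v) ≡ v) ≡ ((v ≡ v) ≡ u)) = ¬4 = 2
v ⊃ w = 5 ⊃ 4 = 5
w ⊃ u = 4 ⊃ 3 = 5
(w ⊃ u) ≡ u = 5 ≡ 3 = 4
(v ⊃ w) ≡ ((w ⊃ u) ≡ u) = 5 ≡ 4 = 5
¬(((w ⊃ v) ≡ v) ≡ ((v ≡ v) ≡ u)) ≡ ((v ⊃ w) ≡ ((w ⊃ u) ≡ u)) = 2 ≡ 5 = 3
u ⊃ u = 3 ⊃ 3 = 6
(u ⊃ u) ⊃ w = 6 ⊃ 4 = 4
u ⊃ w = 3 ⊃ 4 = 6
u ⊃ (u ⊃ w) = 3 ⊃ 6 = 6
¬w = ¬4 = 2
¬¬w = ¬2 = 4
(u ⊃ (u ⊃ w)) ≡ ¬¬w = 6 ≡ 4 = 4
((u ⊃ u) ⊃ w) ≡ ((u ⊃ (u ⊃ w)) ≡ ¬¬w) = 4 ≡ 4 = 6
w ≡ u = 4 ≡ 3 = 5
w ≡ w = 4 ≡ 4 = 6
v ⊃ w = 5 ⊃ 4 = 5
(w ≡ w) ⊃ (v ⊃ w) = 6 ⊃ 5 = 5
(w ≡ u) ⊃ ((w ≡ w) ⊃ (v ⊃ w)) = 5 ⊃ 5 = 6
(((u ⊃ u) ⊃ w) ≡ ((u ⊃ (u ⊃ w)) ≡ ¬¬w)) ⊃ ((w ≡ u) ⊃ ((w ≡ w) ⊃ (v ⊃ w))) = 6 ⊃ 6 = 6
(¬(((w ⊃ v) ≡ v) ≡ ((v ≡ v) ≡ u)) ≡ ((v ⊃ w) ≡ ((w ⊃ u) ≡ u))) ⊃ ((((u ⊃ u) ⊃ w) ≡ ((u ⊃ (u ⊃ w)) ≡ ¬¬w)) ⊃ ((w ≡ u) ⊃ ((w ≡ w) ⊃ (v ⊃ w)))) = 3 ⊃ 6 = 6
w ⊃ w = 4 ⊃ 4 = 6
¬(w ⊃ w) = ¬6 = 0
w ≡ v = 4 ≡ 5 = 5
¬(w ⊃ w) ≡ (w ≡ v) = 0 ≡ 5 = 1
u ⊃ v = 3 ⊃ 5 = 6
v ⊃ (u ⊃ v) = 5 ⊃ 6 = 6
u ⊃ (v ⊃ (u ⊃ v)) = 3 ⊃ 6 = 6
(¬(w ⊃ w) ≡ (w ≡ v)) ≡ (u ⊃ (v ⊃ (u ⊃ v))) = 1 ≡ 6 = 1
u ⊃ v = 3 ⊃ 5 = 6
¬(u ⊃ v) = ¬6 = 0
¬w = ¬4 = 2
v ≡ ¬w = 5 ≡ 2 = 3
u ⊃ v = 3 ⊃ 5 = 6
(u ⊃ v) ≡ u = 6 ≡ 3 = 3
(v ≡ ¬w) ≡ ((u ⊃ v) ≡ u) = 3 ≡ 3 = 6
¬(u ⊃ v) ⊃ ((v ≡ ¬w) ≡ ((u ⊃ v) ≡ u)) = 0 ⊃ 6 = 6
((¬(w ⊃ w) ≡ (w ≡ v)) ≡ (u ⊃ (v ⊃ (u ⊃ v)))) ⊃ (¬(u ⊃ v) ⊃ ((v ≡ ¬w) ≡ ((u ⊃ v) ≡ u))) = 1 ⊃ 6 = 6
¬(((¬(w ⊃ w) ≡ (w ≡ v)) ≡ (u ⊃ (v ⊃ (u ⊃ v)))) ⊃ (¬(u ⊃ v) ⊃ ((v ≡ ¬w) ≡ ((u ⊃ v) ≡ u)))) = ¬6 = 0
((¬(((w ⊃ v) ≡ v) ≡ ((v ≡ v) ≡ u)) ≡ ((v ⊃ w) ≡ ((w ⊃ u) ≡ u))) ⊃ ((((u ⊃ u) ⊃ w) ≡ ((u ⊃ (u ⊃ w)) ≡ ¬¬w)) ⊃ ((w ≡ u) ⊃ ((w ≡ w) ⊃ (v ⊃ w))))) ≡ ¬(((¬(w ⊃ w) ≡ (w ≡ v)) ≡ (u ⊃ (v ⊃ (u ⊃ v)))) ⊃ (¬(u ⊃ v) ⊃ ((v ≡ ¬w) ≡ ((u ⊃ v) ≡ u)))) = 6 ≡ 0 = 0

0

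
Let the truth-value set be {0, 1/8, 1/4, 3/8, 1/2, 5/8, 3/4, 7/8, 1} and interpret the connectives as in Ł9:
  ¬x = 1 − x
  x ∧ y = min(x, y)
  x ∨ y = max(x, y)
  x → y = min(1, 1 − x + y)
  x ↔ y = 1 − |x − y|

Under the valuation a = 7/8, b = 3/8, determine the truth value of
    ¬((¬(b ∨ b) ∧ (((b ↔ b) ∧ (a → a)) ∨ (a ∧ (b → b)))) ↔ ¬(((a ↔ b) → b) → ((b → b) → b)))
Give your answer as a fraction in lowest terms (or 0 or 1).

b ∨ b = 3/8 ∨ 3/8 = 3/8
¬(b ∨ b) = ¬3/8 = 5/8
b ↔ b = 3/8 ↔ 3/8 = 1
a → a = 7/8 → 7/8 = 1
(b ↔ b) ∧ (a → a) = 1 ∧ 1 = 1
b → b = 3/8 → 3/8 = 1
a ∧ (b → b) = 7/8 ∧ 1 = 7/8
((b ↔ b) ∧ (a → a)) ∨ (a ∧ (b → b)) = 1 ∨ 7/8 = 1
¬(b ∨ b) ∧ (((b ↔ b) ∧ (a → a)) ∨ (a ∧ (b → b))) = 5/8 ∧ 1 = 5/8
a ↔ b = 7/8 ↔ 3/8 = 1/2
(a ↔ b) → b = 1/2 → 3/8 = 7/8
b → b = 3/8 → 3/8 = 1
(b → b) → b = 1 → 3/8 = 3/8
((a ↔ b) → b) → ((b → b) → b) = 7/8 → 3/8 = 1/2
¬(((a ↔ b) → b) → ((b → b) → b)) = ¬1/2 = 1/2
(¬(b ∨ b) ∧ (((b ↔ b) ∧ (a → a)) ∨ (a ∧ (b → b)))) ↔ ¬(((a ↔ b) → b) → ((b → b) → b)) = 5/8 ↔ 1/2 = 7/8
¬((¬(b ∨ b) ∧ (((b ↔ b) ∧ (a → a)) ∨ (a ∧ (b → b)))) ↔ ¬(((a ↔ b) → b) → ((b → b) → b))) = ¬7/8 = 1/8

1/8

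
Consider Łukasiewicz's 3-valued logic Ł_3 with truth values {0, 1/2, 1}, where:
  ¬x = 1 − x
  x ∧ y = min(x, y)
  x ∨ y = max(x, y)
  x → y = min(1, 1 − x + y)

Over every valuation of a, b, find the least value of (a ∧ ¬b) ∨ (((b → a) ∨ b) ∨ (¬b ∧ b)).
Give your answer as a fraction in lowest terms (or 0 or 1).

1/2

Take a = 0, b = 1/2:
¬b = ¬1/2 = 1/2
a ∧ ¬b = 0 ∧ 1/2 = 0
b → a = 1/2 → 0 = 1/2
(b → a) ∨ b = 1/2 ∨ 1/2 = 1/2
¬b = ¬1/2 = 1/2
¬b ∧ b = 1/2 ∧ 1/2 = 1/2
((b → a) ∨ b) ∨ (¬b ∧ b) = 1/2 ∨ 1/2 = 1/2
(a ∧ ¬b) ∨ (((b → a) ∨ b) ∨ (¬b ∧ b)) = 0 ∨ 1/2 = 1/2
No assignment yields a value below 1/2, so this is the minimum.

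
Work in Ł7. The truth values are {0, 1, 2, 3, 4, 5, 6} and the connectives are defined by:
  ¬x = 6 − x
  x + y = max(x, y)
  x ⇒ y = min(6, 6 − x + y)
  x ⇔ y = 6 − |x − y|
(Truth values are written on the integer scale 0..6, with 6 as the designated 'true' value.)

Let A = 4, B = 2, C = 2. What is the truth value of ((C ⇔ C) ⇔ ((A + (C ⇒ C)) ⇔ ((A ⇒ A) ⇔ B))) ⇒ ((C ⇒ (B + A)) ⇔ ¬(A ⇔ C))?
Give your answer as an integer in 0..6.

C ⇔ C = 2 ⇔ 2 = 6
C ⇒ C = 2 ⇒ 2 = 6
A + (C ⇒ C) = 4 + 6 = 6
A ⇒ A = 4 ⇒ 4 = 6
(A ⇒ A) ⇔ B = 6 ⇔ 2 = 2
(A + (C ⇒ C)) ⇔ ((A ⇒ A) ⇔ B) = 6 ⇔ 2 = 2
(C ⇔ C) ⇔ ((A + (C ⇒ C)) ⇔ ((A ⇒ A) ⇔ B)) = 6 ⇔ 2 = 2
B + A = 2 + 4 = 4
C ⇒ (B + A) = 2 ⇒ 4 = 6
A ⇔ C = 4 ⇔ 2 = 4
¬(A ⇔ C) = ¬4 = 2
(C ⇒ (B + A)) ⇔ ¬(A ⇔ C) = 6 ⇔ 2 = 2
((C ⇔ C) ⇔ ((A + (C ⇒ C)) ⇔ ((A ⇒ A) ⇔ B))) ⇒ ((C ⇒ (B + A)) ⇔ ¬(A ⇔ C)) = 2 ⇒ 2 = 6

6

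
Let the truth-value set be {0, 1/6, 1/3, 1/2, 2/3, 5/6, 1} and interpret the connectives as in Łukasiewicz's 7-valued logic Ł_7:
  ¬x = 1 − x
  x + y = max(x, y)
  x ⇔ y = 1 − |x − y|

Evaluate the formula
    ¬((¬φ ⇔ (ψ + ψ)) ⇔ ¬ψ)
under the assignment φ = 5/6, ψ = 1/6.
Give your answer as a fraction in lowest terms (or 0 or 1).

¬φ = ¬5/6 = 1/6
ψ + ψ = 1/6 + 1/6 = 1/6
¬φ ⇔ (ψ + ψ) = 1/6 ⇔ 1/6 = 1
¬ψ = ¬1/6 = 5/6
(¬φ ⇔ (ψ + ψ)) ⇔ ¬ψ = 1 ⇔ 5/6 = 5/6
¬((¬φ ⇔ (ψ + ψ)) ⇔ ¬ψ) = ¬5/6 = 1/6

1/6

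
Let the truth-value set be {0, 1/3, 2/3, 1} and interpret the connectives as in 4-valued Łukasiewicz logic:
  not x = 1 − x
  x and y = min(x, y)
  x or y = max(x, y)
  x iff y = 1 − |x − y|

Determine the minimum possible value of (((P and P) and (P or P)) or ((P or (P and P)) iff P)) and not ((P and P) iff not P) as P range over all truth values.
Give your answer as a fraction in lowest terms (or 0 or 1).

1/3

Take P = 1/3:
P and P = 1/3 and 1/3 = 1/3
P or P = 1/3 or 1/3 = 1/3
(P and P) and (P or P) = 1/3 and 1/3 = 1/3
P and P = 1/3 and 1/3 = 1/3
P or (P and P) = 1/3 or 1/3 = 1/3
(P or (P and P)) iff P = 1/3 iff 1/3 = 1
((P and P) and (P or P)) or ((P or (P and P)) iff P) = 1/3 or 1 = 1
P and P = 1/3 and 1/3 = 1/3
not P = not 1/3 = 2/3
(P and P) iff not P = 1/3 iff 2/3 = 2/3
not ((P and P) iff not P) = not 2/3 = 1/3
(((P and P) and (P or P)) or ((P or (P and P)) iff P)) and not ((P and P) iff not P) = 1 and 1/3 = 1/3
No assignment yields a value below 1/3, so this is the minimum.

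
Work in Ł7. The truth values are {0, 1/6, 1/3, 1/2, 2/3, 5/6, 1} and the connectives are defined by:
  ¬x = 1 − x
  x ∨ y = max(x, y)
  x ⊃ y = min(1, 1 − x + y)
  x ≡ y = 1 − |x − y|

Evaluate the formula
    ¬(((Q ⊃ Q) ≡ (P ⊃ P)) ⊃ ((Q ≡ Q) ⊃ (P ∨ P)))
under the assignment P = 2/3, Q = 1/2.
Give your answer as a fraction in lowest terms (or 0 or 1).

1/3

Q ⊃ Q = 1/2 ⊃ 1/2 = 1
P ⊃ P = 2/3 ⊃ 2/3 = 1
(Q ⊃ Q) ≡ (P ⊃ P) = 1 ≡ 1 = 1
Q ≡ Q = 1/2 ≡ 1/2 = 1
P ∨ P = 2/3 ∨ 2/3 = 2/3
(Q ≡ Q) ⊃ (P ∨ P) = 1 ⊃ 2/3 = 2/3
((Q ⊃ Q) ≡ (P ⊃ P)) ⊃ ((Q ≡ Q) ⊃ (P ∨ P)) = 1 ⊃ 2/3 = 2/3
¬(((Q ⊃ Q) ≡ (P ⊃ P)) ⊃ ((Q ≡ Q) ⊃ (P ∨ P))) = ¬2/3 = 1/3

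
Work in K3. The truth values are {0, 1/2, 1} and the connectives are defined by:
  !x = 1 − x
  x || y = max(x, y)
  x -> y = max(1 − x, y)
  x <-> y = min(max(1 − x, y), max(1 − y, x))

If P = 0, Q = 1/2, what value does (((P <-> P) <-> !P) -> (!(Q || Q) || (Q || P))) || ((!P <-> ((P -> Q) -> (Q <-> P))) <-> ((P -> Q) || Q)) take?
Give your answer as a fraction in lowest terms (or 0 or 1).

P <-> P = 0 <-> 0 = 1
!P = !0 = 1
(P <-> P) <-> !P = 1 <-> 1 = 1
Q || Q = 1/2 || 1/2 = 1/2
!(Q || Q) = !1/2 = 1/2
Q || P = 1/2 || 0 = 1/2
!(Q || Q) || (Q || P) = 1/2 || 1/2 = 1/2
((P <-> P) <-> !P) -> (!(Q || Q) || (Q || P)) = 1 -> 1/2 = 1/2
!P = !0 = 1
P -> Q = 0 -> 1/2 = 1
Q <-> P = 1/2 <-> 0 = 1/2
(P -> Q) -> (Q <-> P) = 1 -> 1/2 = 1/2
!P <-> ((P -> Q) -> (Q <-> P)) = 1 <-> 1/2 = 1/2
P -> Q = 0 -> 1/2 = 1
(P -> Q) || Q = 1 || 1/2 = 1
(!P <-> ((P -> Q) -> (Q <-> P))) <-> ((P -> Q) || Q) = 1/2 <-> 1 = 1/2
(((P <-> P) <-> !P) -> (!(Q || Q) || (Q || P))) || ((!P <-> ((P -> Q) -> (Q <-> P))) <-> ((P -> Q) || Q)) = 1/2 || 1/2 = 1/2

1/2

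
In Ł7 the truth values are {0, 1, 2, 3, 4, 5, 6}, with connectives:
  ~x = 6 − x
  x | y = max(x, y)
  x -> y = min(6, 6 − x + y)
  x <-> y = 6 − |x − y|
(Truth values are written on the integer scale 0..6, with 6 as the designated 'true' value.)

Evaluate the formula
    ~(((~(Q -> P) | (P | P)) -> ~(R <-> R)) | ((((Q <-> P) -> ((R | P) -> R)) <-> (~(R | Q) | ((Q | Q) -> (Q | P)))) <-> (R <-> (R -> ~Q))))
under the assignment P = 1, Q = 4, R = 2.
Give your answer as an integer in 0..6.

3

Q -> P = 4 -> 1 = 3
~(Q -> P) = ~3 = 3
P | P = 1 | 1 = 1
~(Q -> P) | (P | P) = 3 | 1 = 3
R <-> R = 2 <-> 2 = 6
~(R <-> R) = ~6 = 0
(~(Q -> P) | (P | P)) -> ~(R <-> R) = 3 -> 0 = 3
Q <-> P = 4 <-> 1 = 3
R | P = 2 | 1 = 2
(R | P) -> R = 2 -> 2 = 6
(Q <-> P) -> ((R | P) -> R) = 3 -> 6 = 6
R | Q = 2 | 4 = 4
~(R | Q) = ~4 = 2
Q | Q = 4 | 4 = 4
Q | P = 4 | 1 = 4
(Q | Q) -> (Q | P) = 4 -> 4 = 6
~(R | Q) | ((Q | Q) -> (Q | P)) = 2 | 6 = 6
((Q <-> P) -> ((R | P) -> R)) <-> (~(R | Q) | ((Q | Q) -> (Q | P))) = 6 <-> 6 = 6
~Q = ~4 = 2
R -> ~Q = 2 -> 2 = 6
R <-> (R -> ~Q) = 2 <-> 6 = 2
(((Q <-> P) -> ((R | P) -> R)) <-> (~(R | Q) | ((Q | Q) -> (Q | P)))) <-> (R <-> (R -> ~Q)) = 6 <-> 2 = 2
((~(Q -> P) | (P | P)) -> ~(R <-> R)) | ((((Q <-> P) -> ((R | P) -> R)) <-> (~(R | Q) | ((Q | Q) -> (Q | P)))) <-> (R <-> (R -> ~Q))) = 3 | 2 = 3
~(((~(Q -> P) | (P | P)) -> ~(R <-> R)) | ((((Q <-> P) -> ((R | P) -> R)) <-> (~(R | Q) | ((Q | Q) -> (Q | P)))) <-> (R <-> (R -> ~Q)))) = ~3 = 3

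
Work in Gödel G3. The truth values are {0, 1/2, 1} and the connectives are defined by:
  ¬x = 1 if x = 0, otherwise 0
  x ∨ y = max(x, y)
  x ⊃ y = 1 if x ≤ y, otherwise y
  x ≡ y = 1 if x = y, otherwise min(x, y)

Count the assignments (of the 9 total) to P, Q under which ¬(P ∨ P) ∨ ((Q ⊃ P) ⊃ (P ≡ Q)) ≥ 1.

6

P = 0, Q = 0 ↦ 1  ≥
P = 0, Q = 1/2 ↦ 1  ≥
P = 0, Q = 1 ↦ 1  ≥
P = 1/2, Q = 0 ↦ 0  <
P = 1/2, Q = 1/2 ↦ 1  ≥
P = 1/2, Q = 1 ↦ 1  ≥
P = 1, Q = 0 ↦ 0  <
P = 1, Q = 1/2 ↦ 1/2  <
P = 1, Q = 1 ↦ 1  ≥
So 6 of the 9 assignments meet the threshold.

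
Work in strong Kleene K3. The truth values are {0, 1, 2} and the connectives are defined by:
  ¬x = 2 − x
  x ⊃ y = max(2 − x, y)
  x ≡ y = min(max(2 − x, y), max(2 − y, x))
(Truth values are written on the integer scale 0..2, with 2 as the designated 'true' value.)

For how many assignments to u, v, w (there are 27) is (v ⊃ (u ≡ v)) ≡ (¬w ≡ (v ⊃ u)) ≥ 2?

value 2: 5 assignments (counts)
value 1: 17 assignments
value 0: 5 assignments
So 5 of the 27 assignments meet the threshold.

5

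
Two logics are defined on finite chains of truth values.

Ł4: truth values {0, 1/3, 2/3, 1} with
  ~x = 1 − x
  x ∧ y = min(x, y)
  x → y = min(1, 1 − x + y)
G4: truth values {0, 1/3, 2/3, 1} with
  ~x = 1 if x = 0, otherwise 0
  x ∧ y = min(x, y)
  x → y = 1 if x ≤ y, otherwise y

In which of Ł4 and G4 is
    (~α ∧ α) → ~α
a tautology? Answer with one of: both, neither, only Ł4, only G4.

In Ł4: every assignment gives 1 — tautology.
In G4: every assignment gives 1 — tautology.

both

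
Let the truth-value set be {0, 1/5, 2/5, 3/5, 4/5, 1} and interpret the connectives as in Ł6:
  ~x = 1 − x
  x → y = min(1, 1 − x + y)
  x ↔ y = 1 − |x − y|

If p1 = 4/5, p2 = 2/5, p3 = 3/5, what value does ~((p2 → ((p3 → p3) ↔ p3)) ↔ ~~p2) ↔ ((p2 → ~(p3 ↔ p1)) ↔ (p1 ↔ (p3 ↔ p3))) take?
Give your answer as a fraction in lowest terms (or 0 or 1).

p3 → p3 = 3/5 → 3/5 = 1
(p3 → p3) ↔ p3 = 1 ↔ 3/5 = 3/5
p2 → ((p3 → p3) ↔ p3) = 2/5 → 3/5 = 1
~p2 = ~2/5 = 3/5
~~p2 = ~3/5 = 2/5
(p2 → ((p3 → p3) ↔ p3)) ↔ ~~p2 = 1 ↔ 2/5 = 2/5
~((p2 → ((p3 → p3) ↔ p3)) ↔ ~~p2) = ~2/5 = 3/5
p3 ↔ p1 = 3/5 ↔ 4/5 = 4/5
~(p3 ↔ p1) = ~4/5 = 1/5
p2 → ~(p3 ↔ p1) = 2/5 → 1/5 = 4/5
p3 ↔ p3 = 3/5 ↔ 3/5 = 1
p1 ↔ (p3 ↔ p3) = 4/5 ↔ 1 = 4/5
(p2 → ~(p3 ↔ p1)) ↔ (p1 ↔ (p3 ↔ p3)) = 4/5 ↔ 4/5 = 1
~((p2 → ((p3 → p3) ↔ p3)) ↔ ~~p2) ↔ ((p2 → ~(p3 ↔ p1)) ↔ (p1 ↔ (p3 ↔ p3))) = 3/5 ↔ 1 = 3/5

3/5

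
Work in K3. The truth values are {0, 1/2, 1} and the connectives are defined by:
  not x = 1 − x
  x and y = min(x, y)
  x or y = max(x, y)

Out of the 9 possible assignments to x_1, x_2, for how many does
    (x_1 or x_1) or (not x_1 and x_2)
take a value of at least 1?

4

x_1 = 0, x_2 = 0 ↦ 0  <
x_1 = 0, x_2 = 1/2 ↦ 1/2  <
x_1 = 0, x_2 = 1 ↦ 1  ≥
x_1 = 1/2, x_2 = 0 ↦ 1/2  <
x_1 = 1/2, x_2 = 1/2 ↦ 1/2  <
x_1 = 1/2, x_2 = 1 ↦ 1/2  <
x_1 = 1, x_2 = 0 ↦ 1  ≥
x_1 = 1, x_2 = 1/2 ↦ 1  ≥
x_1 = 1, x_2 = 1 ↦ 1  ≥
So 4 of the 9 assignments meet the threshold.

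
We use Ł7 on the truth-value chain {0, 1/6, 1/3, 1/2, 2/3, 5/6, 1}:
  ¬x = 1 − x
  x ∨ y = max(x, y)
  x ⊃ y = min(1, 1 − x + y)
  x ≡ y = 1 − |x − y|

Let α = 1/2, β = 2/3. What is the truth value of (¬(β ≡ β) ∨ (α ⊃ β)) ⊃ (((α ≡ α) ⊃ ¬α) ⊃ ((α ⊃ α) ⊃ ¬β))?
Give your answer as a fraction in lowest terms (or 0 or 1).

5/6

β ≡ β = 2/3 ≡ 2/3 = 1
¬(β ≡ β) = ¬1 = 0
α ⊃ β = 1/2 ⊃ 2/3 = 1
¬(β ≡ β) ∨ (α ⊃ β) = 0 ∨ 1 = 1
α ≡ α = 1/2 ≡ 1/2 = 1
¬α = ¬1/2 = 1/2
(α ≡ α) ⊃ ¬α = 1 ⊃ 1/2 = 1/2
α ⊃ α = 1/2 ⊃ 1/2 = 1
¬β = ¬2/3 = 1/3
(α ⊃ α) ⊃ ¬β = 1 ⊃ 1/3 = 1/3
((α ≡ α) ⊃ ¬α) ⊃ ((α ⊃ α) ⊃ ¬β) = 1/2 ⊃ 1/3 = 5/6
(¬(β ≡ β) ∨ (α ⊃ β)) ⊃ (((α ≡ α) ⊃ ¬α) ⊃ ((α ⊃ α) ⊃ ¬β)) = 1 ⊃ 5/6 = 5/6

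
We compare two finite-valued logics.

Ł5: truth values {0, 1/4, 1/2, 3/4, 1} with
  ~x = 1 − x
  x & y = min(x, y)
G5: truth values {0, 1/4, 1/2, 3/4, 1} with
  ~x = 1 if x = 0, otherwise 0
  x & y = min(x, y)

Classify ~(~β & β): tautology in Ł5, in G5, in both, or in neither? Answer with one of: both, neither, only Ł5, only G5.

In Ł5: at β = 1/4 the value is 3/4 — not a tautology.
In G5: every assignment gives 1 — tautology.

only G5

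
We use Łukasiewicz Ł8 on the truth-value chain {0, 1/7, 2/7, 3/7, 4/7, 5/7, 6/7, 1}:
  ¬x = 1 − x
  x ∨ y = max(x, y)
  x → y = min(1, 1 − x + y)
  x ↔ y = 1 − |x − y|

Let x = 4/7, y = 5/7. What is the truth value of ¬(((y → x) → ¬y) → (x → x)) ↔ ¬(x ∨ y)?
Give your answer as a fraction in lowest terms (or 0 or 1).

5/7

y → x = 5/7 → 4/7 = 6/7
¬y = ¬5/7 = 2/7
(y → x) → ¬y = 6/7 → 2/7 = 3/7
x → x = 4/7 → 4/7 = 1
((y → x) → ¬y) → (x → x) = 3/7 → 1 = 1
¬(((y → x) → ¬y) → (x → x)) = ¬1 = 0
x ∨ y = 4/7 ∨ 5/7 = 5/7
¬(x ∨ y) = ¬5/7 = 2/7
¬(((y → x) → ¬y) → (x → x)) ↔ ¬(x ∨ y) = 0 ↔ 2/7 = 5/7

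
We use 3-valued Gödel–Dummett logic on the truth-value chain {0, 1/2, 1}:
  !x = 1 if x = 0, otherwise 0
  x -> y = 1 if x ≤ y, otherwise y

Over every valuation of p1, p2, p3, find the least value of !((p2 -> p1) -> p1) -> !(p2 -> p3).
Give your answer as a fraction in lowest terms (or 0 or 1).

0

Take p1 = 0, p2 = 0, p3 = 0:
p2 -> p1 = 0 -> 0 = 1
(p2 -> p1) -> p1 = 1 -> 0 = 0
!((p2 -> p1) -> p1) = !0 = 1
p2 -> p3 = 0 -> 0 = 1
!(p2 -> p3) = !1 = 0
!((p2 -> p1) -> p1) -> !(p2 -> p3) = 1 -> 0 = 0
No assignment yields a value below 0, so this is the minimum.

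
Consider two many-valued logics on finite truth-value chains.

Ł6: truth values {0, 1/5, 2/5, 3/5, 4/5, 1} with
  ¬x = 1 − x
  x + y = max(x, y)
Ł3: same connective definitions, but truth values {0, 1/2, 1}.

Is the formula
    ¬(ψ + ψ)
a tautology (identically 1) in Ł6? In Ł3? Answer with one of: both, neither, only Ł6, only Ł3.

In Ł6: at ψ = 1/5 the value is 4/5 — not a tautology.
In Ł3: at ψ = 1/2 the value is 1/2 — not a tautology.

neither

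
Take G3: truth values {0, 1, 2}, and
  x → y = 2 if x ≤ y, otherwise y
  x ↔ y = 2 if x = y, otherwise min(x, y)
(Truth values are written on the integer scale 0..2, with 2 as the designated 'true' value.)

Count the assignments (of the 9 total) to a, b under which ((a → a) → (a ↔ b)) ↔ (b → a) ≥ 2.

a = 0, b = 0 ↦ 2  ≥
a = 0, b = 1 ↦ 2  ≥
a = 0, b = 2 ↦ 2  ≥
a = 1, b = 0 ↦ 0  <
a = 1, b = 1 ↦ 2  ≥
a = 1, b = 2 ↦ 2  ≥
a = 2, b = 0 ↦ 0  <
a = 2, b = 1 ↦ 1  <
a = 2, b = 2 ↦ 2  ≥
So 6 of the 9 assignments meet the threshold.

6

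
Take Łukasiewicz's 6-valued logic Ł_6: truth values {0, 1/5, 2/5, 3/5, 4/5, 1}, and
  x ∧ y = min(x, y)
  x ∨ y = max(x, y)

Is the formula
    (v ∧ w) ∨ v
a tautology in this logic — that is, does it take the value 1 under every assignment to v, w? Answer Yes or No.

No

Counterexample: take v = 0, w = 0.
v ∧ w = 0 ∧ 0 = 0
(v ∧ w) ∨ v = 0 ∨ 0 = 0
This gives 0 ≠ 1.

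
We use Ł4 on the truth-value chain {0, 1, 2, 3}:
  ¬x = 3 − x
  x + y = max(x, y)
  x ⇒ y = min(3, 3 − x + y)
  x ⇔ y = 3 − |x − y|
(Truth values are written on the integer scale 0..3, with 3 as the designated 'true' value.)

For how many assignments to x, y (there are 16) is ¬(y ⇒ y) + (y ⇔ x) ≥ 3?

x = 0, y = 0 ↦ 3  ≥
x = 0, y = 1 ↦ 2  <
x = 0, y = 2 ↦ 1  <
x = 0, y = 3 ↦ 0  <
x = 1, y = 0 ↦ 2  <
x = 1, y = 1 ↦ 3  ≥
x = 1, y = 2 ↦ 2  <
x = 1, y = 3 ↦ 1  <
x = 2, y = 0 ↦ 1  <
x = 2, y = 1 ↦ 2  <
x = 2, y = 2 ↦ 3  ≥
x = 2, y = 3 ↦ 2  <
x = 3, y = 0 ↦ 0  <
x = 3, y = 1 ↦ 1  <
x = 3, y = 2 ↦ 2  <
x = 3, y = 3 ↦ 3  ≥
So 4 of the 16 assignments meet the threshold.

4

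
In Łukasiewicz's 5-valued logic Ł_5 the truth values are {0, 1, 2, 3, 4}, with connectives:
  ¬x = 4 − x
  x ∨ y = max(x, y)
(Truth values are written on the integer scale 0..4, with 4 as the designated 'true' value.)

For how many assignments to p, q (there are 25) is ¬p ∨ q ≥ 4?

9

value 4: 9 assignments (counts)
value 3: 7 assignments
value 2: 5 assignments
value 1: 3 assignments
value 0: 1 assignment
So 9 of the 25 assignments meet the threshold.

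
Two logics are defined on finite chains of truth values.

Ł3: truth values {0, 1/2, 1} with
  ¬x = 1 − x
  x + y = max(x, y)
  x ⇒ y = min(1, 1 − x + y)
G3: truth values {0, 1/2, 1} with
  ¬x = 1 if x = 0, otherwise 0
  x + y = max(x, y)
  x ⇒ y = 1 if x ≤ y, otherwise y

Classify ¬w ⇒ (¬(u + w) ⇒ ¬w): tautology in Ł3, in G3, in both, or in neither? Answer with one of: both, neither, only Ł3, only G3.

both

In Ł3: every assignment gives 1 — tautology.
In G3: every assignment gives 1 — tautology.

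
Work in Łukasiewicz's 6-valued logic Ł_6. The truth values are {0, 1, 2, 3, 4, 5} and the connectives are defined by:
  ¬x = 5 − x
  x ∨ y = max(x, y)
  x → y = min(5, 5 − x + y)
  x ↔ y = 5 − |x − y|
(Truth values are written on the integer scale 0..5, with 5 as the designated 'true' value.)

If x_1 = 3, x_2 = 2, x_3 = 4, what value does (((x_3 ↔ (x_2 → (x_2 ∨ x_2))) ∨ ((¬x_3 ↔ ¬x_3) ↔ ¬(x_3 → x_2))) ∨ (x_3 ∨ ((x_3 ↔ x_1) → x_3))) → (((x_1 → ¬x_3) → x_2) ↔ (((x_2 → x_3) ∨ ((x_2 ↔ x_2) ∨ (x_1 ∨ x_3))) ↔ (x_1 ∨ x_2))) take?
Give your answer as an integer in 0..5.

x_2 ∨ x_2 = 2 ∨ 2 = 2
x_2 → (x_2 ∨ x_2) = 2 → 2 = 5
x_3 ↔ (x_2 → (x_2 ∨ x_2)) = 4 ↔ 5 = 4
¬x_3 = ¬4 = 1
¬x_3 = ¬4 = 1
¬x_3 ↔ ¬x_3 = 1 ↔ 1 = 5
x_3 → x_2 = 4 → 2 = 3
¬(x_3 → x_2) = ¬3 = 2
(¬x_3 ↔ ¬x_3) ↔ ¬(x_3 → x_2) = 5 ↔ 2 = 2
(x_3 ↔ (x_2 → (x_2 ∨ x_2))) ∨ ((¬x_3 ↔ ¬x_3) ↔ ¬(x_3 → x_2)) = 4 ∨ 2 = 4
x_3 ↔ x_1 = 4 ↔ 3 = 4
(x_3 ↔ x_1) → x_3 = 4 → 4 = 5
x_3 ∨ ((x_3 ↔ x_1) → x_3) = 4 ∨ 5 = 5
((x_3 ↔ (x_2 → (x_2 ∨ x_2))) ∨ ((¬x_3 ↔ ¬x_3) ↔ ¬(x_3 → x_2))) ∨ (x_3 ∨ ((x_3 ↔ x_1) → x_3)) = 4 ∨ 5 = 5
¬x_3 = ¬4 = 1
x_1 → ¬x_3 = 3 → 1 = 3
(x_1 → ¬x_3) → x_2 = 3 → 2 = 4
x_2 → x_3 = 2 → 4 = 5
x_2 ↔ x_2 = 2 ↔ 2 = 5
x_1 ∨ x_3 = 3 ∨ 4 = 4
(x_2 ↔ x_2) ∨ (x_1 ∨ x_3) = 5 ∨ 4 = 5
(x_2 → x_3) ∨ ((x_2 ↔ x_2) ∨ (x_1 ∨ x_3)) = 5 ∨ 5 = 5
x_1 ∨ x_2 = 3 ∨ 2 = 3
((x_2 → x_3) ∨ ((x_2 ↔ x_2) ∨ (x_1 ∨ x_3))) ↔ (x_1 ∨ x_2) = 5 ↔ 3 = 3
((x_1 → ¬x_3) → x_2) ↔ (((x_2 → x_3) ∨ ((x_2 ↔ x_2) ∨ (x_1 ∨ x_3))) ↔ (x_1 ∨ x_2)) = 4 ↔ 3 = 4
(((x_3 ↔ (x_2 → (x_2 ∨ x_2))) ∨ ((¬x_3 ↔ ¬x_3) ↔ ¬(x_3 → x_2))) ∨ (x_3 ∨ ((x_3 ↔ x_1) → x_3))) → (((x_1 → ¬x_3) → x_2) ↔ (((x_2 → x_3) ∨ ((x_2 ↔ x_2) ∨ (x_1 ∨ x_3))) ↔ (x_1 ∨ x_2))) = 5 → 4 = 4

4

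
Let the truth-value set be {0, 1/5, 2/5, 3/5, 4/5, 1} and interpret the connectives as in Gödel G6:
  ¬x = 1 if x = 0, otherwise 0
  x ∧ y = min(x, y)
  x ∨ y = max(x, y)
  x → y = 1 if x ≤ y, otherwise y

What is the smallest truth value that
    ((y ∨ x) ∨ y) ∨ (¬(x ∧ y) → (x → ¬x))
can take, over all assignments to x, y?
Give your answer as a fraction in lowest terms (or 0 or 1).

1/5

Take x = 1/5, y = 0:
y ∨ x = 0 ∨ 1/5 = 1/5
(y ∨ x) ∨ y = 1/5 ∨ 0 = 1/5
x ∧ y = 1/5 ∧ 0 = 0
¬(x ∧ y) = ¬0 = 1
¬x = ¬1/5 = 0
x → ¬x = 1/5 → 0 = 0
¬(x ∧ y) → (x → ¬x) = 1 → 0 = 0
((y ∨ x) ∨ y) ∨ (¬(x ∧ y) → (x → ¬x)) = 1/5 ∨ 0 = 1/5
No assignment yields a value below 1/5, so this is the minimum.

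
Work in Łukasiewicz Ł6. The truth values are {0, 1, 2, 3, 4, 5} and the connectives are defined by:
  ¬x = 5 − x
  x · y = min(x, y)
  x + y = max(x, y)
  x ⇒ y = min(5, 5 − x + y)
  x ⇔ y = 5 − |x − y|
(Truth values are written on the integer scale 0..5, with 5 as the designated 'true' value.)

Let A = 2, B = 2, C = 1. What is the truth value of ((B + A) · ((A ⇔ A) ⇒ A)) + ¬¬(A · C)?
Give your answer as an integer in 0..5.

2

B + A = 2 + 2 = 2
A ⇔ A = 2 ⇔ 2 = 5
(A ⇔ A) ⇒ A = 5 ⇒ 2 = 2
(B + A) · ((A ⇔ A) ⇒ A) = 2 · 2 = 2
A · C = 2 · 1 = 1
¬(A · C) = ¬1 = 4
¬¬(A · C) = ¬4 = 1
((B + A) · ((A ⇔ A) ⇒ A)) + ¬¬(A · C) = 2 + 1 = 2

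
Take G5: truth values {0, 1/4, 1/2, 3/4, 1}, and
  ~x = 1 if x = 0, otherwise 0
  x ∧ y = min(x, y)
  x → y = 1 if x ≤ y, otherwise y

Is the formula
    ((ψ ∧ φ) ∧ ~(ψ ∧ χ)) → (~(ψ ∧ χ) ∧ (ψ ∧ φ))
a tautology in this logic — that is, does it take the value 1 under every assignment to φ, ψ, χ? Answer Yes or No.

At φ = 1, ψ = 3/4, χ = 0, for instance:
ψ ∧ φ = 3/4 ∧ 1 = 3/4
ψ ∧ χ = 3/4 ∧ 0 = 0
~(ψ ∧ χ) = ~0 = 1
(ψ ∧ φ) ∧ ~(ψ ∧ χ) = 3/4 ∧ 1 = 3/4
~(ψ ∧ χ) ∧ (ψ ∧ φ) = 1 ∧ 3/4 = 3/4
((ψ ∧ φ) ∧ ~(ψ ∧ χ)) → (~(ψ ∧ χ) ∧ (ψ ∧ φ)) = 3/4 → 3/4 = 1
and checking the remaining 124 assignments likewise gives ≥ 1 in every case.

Yes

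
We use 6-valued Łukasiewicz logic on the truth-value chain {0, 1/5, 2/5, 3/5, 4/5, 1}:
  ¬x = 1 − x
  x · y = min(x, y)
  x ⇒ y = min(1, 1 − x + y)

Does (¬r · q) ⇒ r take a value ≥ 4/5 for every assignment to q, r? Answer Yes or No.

Counterexample: take q = 2/5, r = 0.
¬r = ¬0 = 1
¬r · q = 1 · 2/5 = 2/5
(¬r · q) ⇒ r = 2/5 ⇒ 0 = 3/5
This gives 3/5, which is below 4/5.

No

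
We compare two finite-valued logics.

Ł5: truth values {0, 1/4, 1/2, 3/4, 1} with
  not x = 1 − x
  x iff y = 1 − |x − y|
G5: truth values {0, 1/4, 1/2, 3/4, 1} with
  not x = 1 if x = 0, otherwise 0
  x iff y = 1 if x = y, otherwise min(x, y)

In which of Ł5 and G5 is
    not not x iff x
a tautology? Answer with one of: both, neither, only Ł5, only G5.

In Ł5: every assignment gives 1 — tautology.
In G5: at x = 1/4 the value is 1/4 — not a tautology.

only Ł5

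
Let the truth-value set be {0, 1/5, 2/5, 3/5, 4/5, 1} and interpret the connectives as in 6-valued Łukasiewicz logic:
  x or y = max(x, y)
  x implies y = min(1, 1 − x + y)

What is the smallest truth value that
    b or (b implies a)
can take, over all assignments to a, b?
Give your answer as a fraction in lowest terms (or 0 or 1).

Take a = 0, b = 2/5:
b implies a = 2/5 implies 0 = 3/5
b or (b implies a) = 2/5 or 3/5 = 3/5
No assignment yields a value below 3/5, so this is the minimum.

3/5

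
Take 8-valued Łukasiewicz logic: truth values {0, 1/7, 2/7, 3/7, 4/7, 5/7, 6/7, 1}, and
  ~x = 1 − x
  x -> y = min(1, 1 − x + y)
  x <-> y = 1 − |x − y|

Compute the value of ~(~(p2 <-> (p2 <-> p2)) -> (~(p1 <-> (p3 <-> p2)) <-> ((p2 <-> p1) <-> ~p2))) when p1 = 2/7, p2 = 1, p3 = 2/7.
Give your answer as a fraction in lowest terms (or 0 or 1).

p2 <-> p2 = 1 <-> 1 = 1
p2 <-> (p2 <-> p2) = 1 <-> 1 = 1
~(p2 <-> (p2 <-> p2)) = ~1 = 0
p3 <-> p2 = 2/7 <-> 1 = 2/7
p1 <-> (p3 <-> p2) = 2/7 <-> 2/7 = 1
~(p1 <-> (p3 <-> p2)) = ~1 = 0
p2 <-> p1 = 1 <-> 2/7 = 2/7
~p2 = ~1 = 0
(p2 <-> p1) <-> ~p2 = 2/7 <-> 0 = 5/7
~(p1 <-> (p3 <-> p2)) <-> ((p2 <-> p1) <-> ~p2) = 0 <-> 5/7 = 2/7
~(p2 <-> (p2 <-> p2)) -> (~(p1 <-> (p3 <-> p2)) <-> ((p2 <-> p1) <-> ~p2)) = 0 -> 2/7 = 1
~(~(p2 <-> (p2 <-> p2)) -> (~(p1 <-> (p3 <-> p2)) <-> ((p2 <-> p1) <-> ~p2))) = ~1 = 0

0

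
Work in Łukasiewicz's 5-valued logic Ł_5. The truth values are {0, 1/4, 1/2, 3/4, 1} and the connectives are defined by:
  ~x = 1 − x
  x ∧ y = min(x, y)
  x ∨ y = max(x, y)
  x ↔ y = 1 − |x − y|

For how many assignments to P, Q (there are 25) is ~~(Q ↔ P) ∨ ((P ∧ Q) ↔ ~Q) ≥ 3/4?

18

value 1: 9 assignments (counts)
value 3/4: 9 assignments (counts)
value 1/2: 5 assignments
value 1/4: 1 assignment
value 0: 1 assignment
So 18 of the 25 assignments meet the threshold.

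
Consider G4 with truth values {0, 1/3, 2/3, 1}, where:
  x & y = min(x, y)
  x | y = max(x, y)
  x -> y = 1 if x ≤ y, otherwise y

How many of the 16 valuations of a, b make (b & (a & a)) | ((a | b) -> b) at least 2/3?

11

a = 0, b = 0 ↦ 1  ≥
a = 0, b = 1/3 ↦ 1  ≥
a = 0, b = 2/3 ↦ 1  ≥
a = 0, b = 1 ↦ 1  ≥
a = 1/3, b = 0 ↦ 0  <
a = 1/3, b = 1/3 ↦ 1  ≥
a = 1/3, b = 2/3 ↦ 1  ≥
a = 1/3, b = 1 ↦ 1  ≥
a = 2/3, b = 0 ↦ 0  <
a = 2/3, b = 1/3 ↦ 1/3  <
a = 2/3, b = 2/3 ↦ 1  ≥
a = 2/3, b = 1 ↦ 1  ≥
a = 1, b = 0 ↦ 0  <
a = 1, b = 1/3 ↦ 1/3  <
a = 1, b = 2/3 ↦ 2/3  ≥
a = 1, b = 1 ↦ 1  ≥
So 11 of the 16 assignments meet the threshold.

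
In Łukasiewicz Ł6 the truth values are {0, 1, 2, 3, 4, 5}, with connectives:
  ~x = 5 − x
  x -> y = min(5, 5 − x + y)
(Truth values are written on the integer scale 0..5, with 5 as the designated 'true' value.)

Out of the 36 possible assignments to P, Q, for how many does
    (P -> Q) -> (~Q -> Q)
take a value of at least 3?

31

value 5: 24 assignments (counts)
value 4: 5 assignments (counts)
value 3: 2 assignments (counts)
value 2: 3 assignments
value 1: 1 assignment
value 0: 1 assignment
So 31 of the 36 assignments meet the threshold.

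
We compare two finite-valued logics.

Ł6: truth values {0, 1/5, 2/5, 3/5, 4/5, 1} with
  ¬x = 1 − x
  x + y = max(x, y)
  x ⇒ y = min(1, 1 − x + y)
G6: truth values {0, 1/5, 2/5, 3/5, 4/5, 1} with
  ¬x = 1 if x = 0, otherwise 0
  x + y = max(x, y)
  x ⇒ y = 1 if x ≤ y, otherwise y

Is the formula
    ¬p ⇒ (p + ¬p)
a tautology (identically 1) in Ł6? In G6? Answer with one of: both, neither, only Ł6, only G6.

In Ł6: every assignment gives 1 — tautology.
In G6: every assignment gives 1 — tautology.

both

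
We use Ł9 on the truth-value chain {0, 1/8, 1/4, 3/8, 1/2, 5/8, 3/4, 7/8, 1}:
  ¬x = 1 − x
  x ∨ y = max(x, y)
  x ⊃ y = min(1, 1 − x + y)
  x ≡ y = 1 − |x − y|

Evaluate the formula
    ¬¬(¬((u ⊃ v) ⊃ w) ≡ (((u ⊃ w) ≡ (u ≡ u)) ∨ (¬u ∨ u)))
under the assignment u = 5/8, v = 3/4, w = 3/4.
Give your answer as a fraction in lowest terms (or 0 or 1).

1/4

u ⊃ v = 5/8 ⊃ 3/4 = 1
(u ⊃ v) ⊃ w = 1 ⊃ 3/4 = 3/4
¬((u ⊃ v) ⊃ w) = ¬3/4 = 1/4
u ⊃ w = 5/8 ⊃ 3/4 = 1
u ≡ u = 5/8 ≡ 5/8 = 1
(u ⊃ w) ≡ (u ≡ u) = 1 ≡ 1 = 1
¬u = ¬5/8 = 3/8
¬u ∨ u = 3/8 ∨ 5/8 = 5/8
((u ⊃ w) ≡ (u ≡ u)) ∨ (¬u ∨ u) = 1 ∨ 5/8 = 1
¬((u ⊃ v) ⊃ w) ≡ (((u ⊃ w) ≡ (u ≡ u)) ∨ (¬u ∨ u)) = 1/4 ≡ 1 = 1/4
¬(¬((u ⊃ v) ⊃ w) ≡ (((u ⊃ w) ≡ (u ≡ u)) ∨ (¬u ∨ u))) = ¬1/4 = 3/4
¬¬(¬((u ⊃ v) ⊃ w) ≡ (((u ⊃ w) ≡ (u ≡ u)) ∨ (¬u ∨ u))) = ¬3/4 = 1/4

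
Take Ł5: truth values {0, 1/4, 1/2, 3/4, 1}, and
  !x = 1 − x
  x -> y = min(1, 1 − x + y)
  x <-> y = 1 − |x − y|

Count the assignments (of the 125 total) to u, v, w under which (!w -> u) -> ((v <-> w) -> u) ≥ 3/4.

109

value 1: 89 assignments (counts)
value 3/4: 20 assignments (counts)
value 1/2: 11 assignments
value 1/4: 4 assignments
value 0: 1 assignment
So 109 of the 125 assignments meet the threshold.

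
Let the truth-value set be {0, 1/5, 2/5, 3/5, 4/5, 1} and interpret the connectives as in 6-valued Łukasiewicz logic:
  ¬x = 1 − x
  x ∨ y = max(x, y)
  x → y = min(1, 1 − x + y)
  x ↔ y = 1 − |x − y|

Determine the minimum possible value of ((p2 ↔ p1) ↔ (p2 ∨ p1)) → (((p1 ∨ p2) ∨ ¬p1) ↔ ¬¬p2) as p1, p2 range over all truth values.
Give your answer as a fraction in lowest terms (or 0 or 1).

3/5

Take p1 = 0, p2 = 2/5:
p2 ↔ p1 = 2/5 ↔ 0 = 3/5
p2 ∨ p1 = 2/5 ∨ 0 = 2/5
(p2 ↔ p1) ↔ (p2 ∨ p1) = 3/5 ↔ 2/5 = 4/5
p1 ∨ p2 = 0 ∨ 2/5 = 2/5
¬p1 = ¬0 = 1
(p1 ∨ p2) ∨ ¬p1 = 2/5 ∨ 1 = 1
¬p2 = ¬2/5 = 3/5
¬¬p2 = ¬3/5 = 2/5
((p1 ∨ p2) ∨ ¬p1) ↔ ¬¬p2 = 1 ↔ 2/5 = 2/5
((p2 ↔ p1) ↔ (p2 ∨ p1)) → (((p1 ∨ p2) ∨ ¬p1) ↔ ¬¬p2) = 4/5 → 2/5 = 3/5
No assignment yields a value below 3/5, so this is the minimum.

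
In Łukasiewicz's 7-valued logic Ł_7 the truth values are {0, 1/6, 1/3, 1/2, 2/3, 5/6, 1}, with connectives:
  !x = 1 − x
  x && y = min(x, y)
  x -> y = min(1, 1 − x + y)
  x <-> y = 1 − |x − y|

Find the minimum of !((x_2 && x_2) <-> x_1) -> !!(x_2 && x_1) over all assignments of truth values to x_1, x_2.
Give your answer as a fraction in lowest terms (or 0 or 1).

Take x_1 = 0, x_2 = 1:
x_2 && x_2 = 1 && 1 = 1
(x_2 && x_2) <-> x_1 = 1 <-> 0 = 0
!((x_2 && x_2) <-> x_1) = !0 = 1
x_2 && x_1 = 1 && 0 = 0
!(x_2 && x_1) = !0 = 1
!!(x_2 && x_1) = !1 = 0
!((x_2 && x_2) <-> x_1) -> !!(x_2 && x_1) = 1 -> 0 = 0
No assignment yields a value below 0, so this is the minimum.

0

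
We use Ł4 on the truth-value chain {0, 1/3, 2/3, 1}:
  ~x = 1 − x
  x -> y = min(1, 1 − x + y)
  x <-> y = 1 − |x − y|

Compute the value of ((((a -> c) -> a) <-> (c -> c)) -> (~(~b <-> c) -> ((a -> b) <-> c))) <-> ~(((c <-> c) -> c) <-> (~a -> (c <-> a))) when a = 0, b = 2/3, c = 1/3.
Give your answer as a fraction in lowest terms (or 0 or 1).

1/3

a -> c = 0 -> 1/3 = 1
(a -> c) -> a = 1 -> 0 = 0
c -> c = 1/3 -> 1/3 = 1
((a -> c) -> a) <-> (c -> c) = 0 <-> 1 = 0
~b = ~2/3 = 1/3
~b <-> c = 1/3 <-> 1/3 = 1
~(~b <-> c) = ~1 = 0
a -> b = 0 -> 2/3 = 1
(a -> b) <-> c = 1 <-> 1/3 = 1/3
~(~b <-> c) -> ((a -> b) <-> c) = 0 -> 1/3 = 1
(((a -> c) -> a) <-> (c -> c)) -> (~(~b <-> c) -> ((a -> b) <-> c)) = 0 -> 1 = 1
c <-> c = 1/3 <-> 1/3 = 1
(c <-> c) -> c = 1 -> 1/3 = 1/3
~a = ~0 = 1
c <-> a = 1/3 <-> 0 = 2/3
~a -> (c <-> a) = 1 -> 2/3 = 2/3
((c <-> c) -> c) <-> (~a -> (c <-> a)) = 1/3 <-> 2/3 = 2/3
~(((c <-> c) -> c) <-> (~a -> (c <-> a))) = ~2/3 = 1/3
((((a -> c) -> a) <-> (c -> c)) -> (~(~b <-> c) -> ((a -> b) <-> c))) <-> ~(((c <-> c) -> c) <-> (~a -> (c <-> a))) = 1 <-> 1/3 = 1/3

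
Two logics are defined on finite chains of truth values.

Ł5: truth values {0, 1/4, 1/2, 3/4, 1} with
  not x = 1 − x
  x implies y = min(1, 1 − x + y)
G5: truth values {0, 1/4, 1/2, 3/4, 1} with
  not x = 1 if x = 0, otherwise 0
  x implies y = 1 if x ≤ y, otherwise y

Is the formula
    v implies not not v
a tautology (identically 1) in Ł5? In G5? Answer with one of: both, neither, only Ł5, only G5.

In Ł5: every assignment gives 1 — tautology.
In G5: every assignment gives 1 — tautology.

both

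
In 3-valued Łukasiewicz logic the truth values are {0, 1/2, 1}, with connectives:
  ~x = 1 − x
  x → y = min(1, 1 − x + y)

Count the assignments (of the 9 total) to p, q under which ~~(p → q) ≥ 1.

6

p = 0, q = 0 ↦ 1  ≥
p = 0, q = 1/2 ↦ 1  ≥
p = 0, q = 1 ↦ 1  ≥
p = 1/2, q = 0 ↦ 1/2  <
p = 1/2, q = 1/2 ↦ 1  ≥
p = 1/2, q = 1 ↦ 1  ≥
p = 1, q = 0 ↦ 0  <
p = 1, q = 1/2 ↦ 1/2  <
p = 1, q = 1 ↦ 1  ≥
So 6 of the 9 assignments meet the threshold.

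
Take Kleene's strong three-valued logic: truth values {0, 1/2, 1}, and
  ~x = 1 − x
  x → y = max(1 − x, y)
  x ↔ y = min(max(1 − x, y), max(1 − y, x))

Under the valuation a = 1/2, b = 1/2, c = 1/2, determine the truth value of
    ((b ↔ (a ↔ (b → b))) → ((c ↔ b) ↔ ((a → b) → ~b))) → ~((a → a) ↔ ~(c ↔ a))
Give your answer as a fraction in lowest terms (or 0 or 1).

1/2

b → b = 1/2 → 1/2 = 1/2
a ↔ (b → b) = 1/2 ↔ 1/2 = 1/2
b ↔ (a ↔ (b → b)) = 1/2 ↔ 1/2 = 1/2
c ↔ b = 1/2 ↔ 1/2 = 1/2
a → b = 1/2 → 1/2 = 1/2
~b = ~1/2 = 1/2
(a → b) → ~b = 1/2 → 1/2 = 1/2
(c ↔ b) ↔ ((a → b) → ~b) = 1/2 ↔ 1/2 = 1/2
(b ↔ (a ↔ (b → b))) → ((c ↔ b) ↔ ((a → b) → ~b)) = 1/2 → 1/2 = 1/2
a → a = 1/2 → 1/2 = 1/2
c ↔ a = 1/2 ↔ 1/2 = 1/2
~(c ↔ a) = ~1/2 = 1/2
(a → a) ↔ ~(c ↔ a) = 1/2 ↔ 1/2 = 1/2
~((a → a) ↔ ~(c ↔ a)) = ~1/2 = 1/2
((b ↔ (a ↔ (b → b))) → ((c ↔ b) ↔ ((a → b) → ~b))) → ~((a → a) ↔ ~(c ↔ a)) = 1/2 → 1/2 = 1/2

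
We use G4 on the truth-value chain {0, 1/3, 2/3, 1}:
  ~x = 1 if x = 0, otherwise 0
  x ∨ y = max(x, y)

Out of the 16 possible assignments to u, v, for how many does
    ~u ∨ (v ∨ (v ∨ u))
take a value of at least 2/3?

u = 0, v = 0 ↦ 1  ≥
u = 0, v = 1/3 ↦ 1  ≥
u = 0, v = 2/3 ↦ 1  ≥
u = 0, v = 1 ↦ 1  ≥
u = 1/3, v = 0 ↦ 1/3  <
u = 1/3, v = 1/3 ↦ 1/3  <
u = 1/3, v = 2/3 ↦ 2/3  ≥
u = 1/3, v = 1 ↦ 1  ≥
u = 2/3, v = 0 ↦ 2/3  ≥
u = 2/3, v = 1/3 ↦ 2/3  ≥
u = 2/3, v = 2/3 ↦ 2/3  ≥
u = 2/3, v = 1 ↦ 1  ≥
u = 1, v = 0 ↦ 1  ≥
u = 1, v = 1/3 ↦ 1  ≥
u = 1, v = 2/3 ↦ 1  ≥
u = 1, v = 1 ↦ 1  ≥
So 14 of the 16 assignments meet the threshold.

14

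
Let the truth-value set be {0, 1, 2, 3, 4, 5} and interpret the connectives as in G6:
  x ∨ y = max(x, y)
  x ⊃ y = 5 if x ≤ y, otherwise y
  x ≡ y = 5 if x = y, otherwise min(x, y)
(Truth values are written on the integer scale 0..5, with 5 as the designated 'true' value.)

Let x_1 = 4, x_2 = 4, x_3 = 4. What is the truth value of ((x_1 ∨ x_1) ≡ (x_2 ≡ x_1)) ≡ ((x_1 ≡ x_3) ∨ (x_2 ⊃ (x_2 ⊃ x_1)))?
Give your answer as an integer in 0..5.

4

x_1 ∨ x_1 = 4 ∨ 4 = 4
x_2 ≡ x_1 = 4 ≡ 4 = 5
(x_1 ∨ x_1) ≡ (x_2 ≡ x_1) = 4 ≡ 5 = 4
x_1 ≡ x_3 = 4 ≡ 4 = 5
x_2 ⊃ x_1 = 4 ⊃ 4 = 5
x_2 ⊃ (x_2 ⊃ x_1) = 4 ⊃ 5 = 5
(x_1 ≡ x_3) ∨ (x_2 ⊃ (x_2 ⊃ x_1)) = 5 ∨ 5 = 5
((x_1 ∨ x_1) ≡ (x_2 ≡ x_1)) ≡ ((x_1 ≡ x_3) ∨ (x_2 ⊃ (x_2 ⊃ x_1))) = 4 ≡ 5 = 4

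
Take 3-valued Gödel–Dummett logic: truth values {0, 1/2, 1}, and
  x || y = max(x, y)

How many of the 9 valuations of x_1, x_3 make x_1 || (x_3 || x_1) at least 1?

x_1 = 0, x_3 = 0 ↦ 0  <
x_1 = 0, x_3 = 1/2 ↦ 1/2  <
x_1 = 0, x_3 = 1 ↦ 1  ≥
x_1 = 1/2, x_3 = 0 ↦ 1/2  <
x_1 = 1/2, x_3 = 1/2 ↦ 1/2  <
x_1 = 1/2, x_3 = 1 ↦ 1  ≥
x_1 = 1, x_3 = 0 ↦ 1  ≥
x_1 = 1, x_3 = 1/2 ↦ 1  ≥
x_1 = 1, x_3 = 1 ↦ 1  ≥
So 5 of the 9 assignments meet the threshold.

5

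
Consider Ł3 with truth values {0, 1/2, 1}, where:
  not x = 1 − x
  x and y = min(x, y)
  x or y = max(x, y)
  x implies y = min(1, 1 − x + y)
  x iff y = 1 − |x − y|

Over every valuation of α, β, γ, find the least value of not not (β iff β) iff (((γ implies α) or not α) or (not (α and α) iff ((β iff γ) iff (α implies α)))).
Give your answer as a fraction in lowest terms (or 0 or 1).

1/2

Take α = 1/2, β = 0, γ = 1:
β iff β = 0 iff 0 = 1
not (β iff β) = not 1 = 0
not not (β iff β) = not 0 = 1
γ implies α = 1 implies 1/2 = 1/2
not α = not 1/2 = 1/2
(γ implies α) or not α = 1/2 or 1/2 = 1/2
α and α = 1/2 and 1/2 = 1/2
not (α and α) = not 1/2 = 1/2
β iff γ = 0 iff 1 = 0
α implies α = 1/2 implies 1/2 = 1
(β iff γ) iff (α implies α) = 0 iff 1 = 0
not (α and α) iff ((β iff γ) iff (α implies α)) = 1/2 iff 0 = 1/2
((γ implies α) or not α) or (not (α and α) iff ((β iff γ) iff (α implies α))) = 1/2 or 1/2 = 1/2
not not (β iff β) iff (((γ implies α) or not α) or (not (α and α) iff ((β iff γ) iff (α implies α)))) = 1 iff 1/2 = 1/2
No assignment yields a value below 1/2, so this is the minimum.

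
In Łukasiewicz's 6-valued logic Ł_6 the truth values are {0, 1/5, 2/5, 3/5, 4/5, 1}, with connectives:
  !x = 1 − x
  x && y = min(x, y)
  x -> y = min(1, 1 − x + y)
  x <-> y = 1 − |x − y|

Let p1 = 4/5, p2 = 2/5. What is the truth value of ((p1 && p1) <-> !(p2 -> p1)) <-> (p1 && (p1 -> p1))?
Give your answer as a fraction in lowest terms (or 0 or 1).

2/5

p1 && p1 = 4/5 && 4/5 = 4/5
p2 -> p1 = 2/5 -> 4/5 = 1
!(p2 -> p1) = !1 = 0
(p1 && p1) <-> !(p2 -> p1) = 4/5 <-> 0 = 1/5
p1 -> p1 = 4/5 -> 4/5 = 1
p1 && (p1 -> p1) = 4/5 && 1 = 4/5
((p1 && p1) <-> !(p2 -> p1)) <-> (p1 && (p1 -> p1)) = 1/5 <-> 4/5 = 2/5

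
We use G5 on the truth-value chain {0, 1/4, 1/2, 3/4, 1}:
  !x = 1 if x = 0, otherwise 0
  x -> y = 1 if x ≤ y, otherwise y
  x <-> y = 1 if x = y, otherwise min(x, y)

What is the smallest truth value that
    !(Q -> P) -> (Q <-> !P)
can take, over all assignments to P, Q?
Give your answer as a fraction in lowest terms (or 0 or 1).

Take P = 0, Q = 1/4:
Q -> P = 1/4 -> 0 = 0
!(Q -> P) = !0 = 1
!P = !0 = 1
Q <-> !P = 1/4 <-> 1 = 1/4
!(Q -> P) -> (Q <-> !P) = 1 -> 1/4 = 1/4
No assignment yields a value below 1/4, so this is the minimum.

1/4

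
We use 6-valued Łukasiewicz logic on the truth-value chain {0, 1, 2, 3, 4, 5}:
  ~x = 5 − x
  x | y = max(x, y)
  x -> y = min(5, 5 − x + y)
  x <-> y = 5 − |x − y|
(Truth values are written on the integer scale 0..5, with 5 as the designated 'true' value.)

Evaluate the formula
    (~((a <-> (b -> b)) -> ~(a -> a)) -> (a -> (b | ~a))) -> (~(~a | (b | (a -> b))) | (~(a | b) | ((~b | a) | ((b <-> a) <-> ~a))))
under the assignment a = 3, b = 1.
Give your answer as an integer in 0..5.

4

b -> b = 1 -> 1 = 5
a <-> (b -> b) = 3 <-> 5 = 3
a -> a = 3 -> 3 = 5
~(a -> a) = ~5 = 0
(a <-> (b -> b)) -> ~(a -> a) = 3 -> 0 = 2
~((a <-> (b -> b)) -> ~(a -> a)) = ~2 = 3
~a = ~3 = 2
b | ~a = 1 | 2 = 2
a -> (b | ~a) = 3 -> 2 = 4
~((a <-> (b -> b)) -> ~(a -> a)) -> (a -> (b | ~a)) = 3 -> 4 = 5
~a = ~3 = 2
a -> b = 3 -> 1 = 3
b | (a -> b) = 1 | 3 = 3
~a | (b | (a -> b)) = 2 | 3 = 3
~(~a | (b | (a -> b))) = ~3 = 2
a | b = 3 | 1 = 3
~(a | b) = ~3 = 2
~b = ~1 = 4
~b | a = 4 | 3 = 4
b <-> a = 1 <-> 3 = 3
~a = ~3 = 2
(b <-> a) <-> ~a = 3 <-> 2 = 4
(~b | a) | ((b <-> a) <-> ~a) = 4 | 4 = 4
~(a | b) | ((~b | a) | ((b <-> a) <-> ~a)) = 2 | 4 = 4
~(~a | (b | (a -> b))) | (~(a | b) | ((~b | a) | ((b <-> a) <-> ~a))) = 2 | 4 = 4
(~((a <-> (b -> b)) -> ~(a -> a)) -> (a -> (b | ~a))) -> (~(~a | (b | (a -> b))) | (~(a | b) | ((~b | a) | ((b <-> a) <-> ~a)))) = 5 -> 4 = 4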